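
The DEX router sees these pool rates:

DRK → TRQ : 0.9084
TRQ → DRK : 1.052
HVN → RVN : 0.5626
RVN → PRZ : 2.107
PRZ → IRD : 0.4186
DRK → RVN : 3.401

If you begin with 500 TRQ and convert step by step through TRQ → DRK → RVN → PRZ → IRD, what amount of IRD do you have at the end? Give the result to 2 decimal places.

1577.82

500 TRQ × 1.052 = 526 DRK
526 DRK × 3.401 = 1788.926 RVN
1788.926 RVN × 2.107 = 3769.267082 PRZ
3769.267082 PRZ × 0.4186 = 1577.8152005252 IRD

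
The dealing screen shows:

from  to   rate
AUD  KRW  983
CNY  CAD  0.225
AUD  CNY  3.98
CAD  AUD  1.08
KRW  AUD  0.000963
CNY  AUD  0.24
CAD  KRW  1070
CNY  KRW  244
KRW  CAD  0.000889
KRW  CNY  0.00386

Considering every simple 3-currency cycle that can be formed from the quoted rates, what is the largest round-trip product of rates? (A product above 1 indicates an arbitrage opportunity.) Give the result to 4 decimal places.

CNY→CAD→AUD→CNY: 0.225 × 1.08 × 3.98 = 0.96714
AUD→KRW→CAD→AUD: 983 × 0.000889 × 1.08 = 0.94380
CNY→KRW→AUD→CNY: 244 × 0.000963 × 3.98 = 0.93519
CNY→CAD→KRW→CNY: 0.225 × 1070 × 0.00386 = 0.92930
CNY→AUD→KRW→CNY: 0.24 × 983 × 0.00386 = 0.91065
Maximum is CNY→CAD→AUD→CNY at 0.9671; no arbitrage — every cycle loses value.

0.9671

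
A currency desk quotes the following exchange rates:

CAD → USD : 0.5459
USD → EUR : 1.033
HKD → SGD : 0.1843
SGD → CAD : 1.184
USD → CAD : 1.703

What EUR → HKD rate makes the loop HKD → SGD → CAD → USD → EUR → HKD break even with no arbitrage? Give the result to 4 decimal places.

Known legs of the cycle: 0.1843 × 1.184 × 0.5459 × 1.033 = 0.12305250338464
For no arbitrage the full-cycle product must be 1, so the missing rate is 1 / 0.12305250338464 ≈ 8.126612.

8.1266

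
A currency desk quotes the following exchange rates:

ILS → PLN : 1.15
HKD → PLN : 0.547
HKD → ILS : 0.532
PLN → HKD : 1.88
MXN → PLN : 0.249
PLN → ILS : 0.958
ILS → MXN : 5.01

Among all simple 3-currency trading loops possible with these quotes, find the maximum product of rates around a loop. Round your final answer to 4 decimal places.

1.1951

ILS→MXN→PLN→ILS: 5.01 × 0.249 × 0.958 = 1.19510
ILS→PLN→HKD→ILS: 1.15 × 1.88 × 0.532 = 1.15018
Maximum is ILS→MXN→PLN→ILS at 1.1951; arbitrage exists.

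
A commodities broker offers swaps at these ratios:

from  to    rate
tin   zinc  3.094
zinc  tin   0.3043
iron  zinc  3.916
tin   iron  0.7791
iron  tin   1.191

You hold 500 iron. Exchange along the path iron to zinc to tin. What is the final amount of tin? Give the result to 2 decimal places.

595.82

500 iron × 3.916 = 1958 zinc
1958 zinc × 0.3043 = 595.8194 tin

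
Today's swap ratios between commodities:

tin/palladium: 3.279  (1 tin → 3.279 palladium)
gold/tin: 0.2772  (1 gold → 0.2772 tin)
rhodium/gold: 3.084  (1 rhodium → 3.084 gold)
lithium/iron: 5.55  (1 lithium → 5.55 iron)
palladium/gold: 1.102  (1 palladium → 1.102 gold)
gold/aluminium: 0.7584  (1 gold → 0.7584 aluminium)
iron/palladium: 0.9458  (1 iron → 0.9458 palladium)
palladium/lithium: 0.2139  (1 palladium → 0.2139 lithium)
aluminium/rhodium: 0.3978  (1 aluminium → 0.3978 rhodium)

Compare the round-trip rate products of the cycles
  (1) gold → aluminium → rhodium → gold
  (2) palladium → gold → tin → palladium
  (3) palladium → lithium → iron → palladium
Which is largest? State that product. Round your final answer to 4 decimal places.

(1) 0.7584 × 0.3978 × 3.084 = 0.93042
(2) 1.102 × 0.2772 × 3.279 = 1.00165
(3) 0.2139 × 5.55 × 0.9458 = 1.12280
Highest is cycle (3) at 1.1228 (>1, arbitrage).

1.1228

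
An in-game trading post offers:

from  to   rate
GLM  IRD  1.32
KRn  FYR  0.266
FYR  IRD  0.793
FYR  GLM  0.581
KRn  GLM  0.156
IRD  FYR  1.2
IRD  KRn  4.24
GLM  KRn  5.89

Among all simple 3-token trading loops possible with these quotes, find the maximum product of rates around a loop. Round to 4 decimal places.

FYR→GLM→IRD→FYR: 0.581 × 1.32 × 1.2 = 0.92030
FYR→GLM→KRn→FYR: 0.581 × 5.89 × 0.266 = 0.91028
FYR→IRD→KRn→FYR: 0.793 × 4.24 × 0.266 = 0.89438
KRn→GLM→IRD→KRn: 0.156 × 1.32 × 4.24 = 0.87310
Maximum is FYR→GLM→IRD→FYR at 0.9203; no arbitrage — every cycle loses value.

0.9203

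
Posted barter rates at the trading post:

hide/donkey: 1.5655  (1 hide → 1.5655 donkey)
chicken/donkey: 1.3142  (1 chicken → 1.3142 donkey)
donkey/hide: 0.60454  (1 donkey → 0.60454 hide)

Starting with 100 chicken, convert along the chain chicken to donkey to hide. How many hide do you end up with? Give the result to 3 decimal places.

79.449

100 chicken × 1.3142 = 131.42 donkey
131.42 donkey × 0.60454 = 79.4486468 hide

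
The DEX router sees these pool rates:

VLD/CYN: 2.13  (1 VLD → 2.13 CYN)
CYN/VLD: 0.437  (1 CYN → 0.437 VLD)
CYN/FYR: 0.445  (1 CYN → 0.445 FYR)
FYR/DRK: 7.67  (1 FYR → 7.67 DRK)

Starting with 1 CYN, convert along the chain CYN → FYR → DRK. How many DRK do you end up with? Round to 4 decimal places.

1 CYN × 0.445 = 0.445 FYR
0.445 FYR × 7.67 = 3.41315 DRK

3.4132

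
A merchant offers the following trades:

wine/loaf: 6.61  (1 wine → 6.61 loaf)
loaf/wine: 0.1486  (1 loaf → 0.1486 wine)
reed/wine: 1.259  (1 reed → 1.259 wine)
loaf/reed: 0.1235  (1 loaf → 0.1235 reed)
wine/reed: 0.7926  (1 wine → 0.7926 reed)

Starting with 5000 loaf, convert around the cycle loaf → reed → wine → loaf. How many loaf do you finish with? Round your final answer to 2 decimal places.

5138.83

5000 loaf × 0.1235 = 617.5 reed
617.5 reed × 1.259 = 777.4325 wine
777.4325 wine × 6.61 = 5138.828825 loaf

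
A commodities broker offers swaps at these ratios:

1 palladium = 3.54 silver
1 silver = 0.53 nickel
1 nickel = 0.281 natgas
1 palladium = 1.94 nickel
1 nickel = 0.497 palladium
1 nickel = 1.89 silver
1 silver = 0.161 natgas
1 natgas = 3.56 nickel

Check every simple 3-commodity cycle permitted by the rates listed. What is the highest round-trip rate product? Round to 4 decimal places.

natgas→nickel→silver→natgas: 3.56 × 1.89 × 0.161 = 1.08327
silver→nickel→palladium→silver: 0.53 × 0.497 × 3.54 = 0.93247
Maximum is natgas→nickel→silver→natgas at 1.0833; arbitrage exists.

1.0833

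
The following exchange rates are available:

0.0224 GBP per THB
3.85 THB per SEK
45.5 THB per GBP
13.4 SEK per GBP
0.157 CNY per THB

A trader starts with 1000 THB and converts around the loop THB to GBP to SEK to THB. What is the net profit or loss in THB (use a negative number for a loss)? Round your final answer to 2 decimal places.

1000 THB × 0.0224 = 22.4 GBP
22.4 GBP × 13.4 = 300.16 SEK
300.16 SEK × 3.85 = 1155.616 THB
Net change: 1155.616 − 1000 = 155.616 THB

155.62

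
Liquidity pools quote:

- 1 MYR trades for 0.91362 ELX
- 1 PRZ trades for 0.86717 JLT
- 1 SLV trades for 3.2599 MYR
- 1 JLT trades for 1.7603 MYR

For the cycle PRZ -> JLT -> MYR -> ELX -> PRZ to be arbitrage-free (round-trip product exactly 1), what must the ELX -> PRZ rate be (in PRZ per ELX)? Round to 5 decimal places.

0.71704

Known legs of the cycle: 0.86717 × 1.7603 × 0.91362 = 1.39462206466062
For no arbitrage the full-cycle product must be 1, so the missing rate is 1 / 1.39462206466062 ≈ 0.7170401.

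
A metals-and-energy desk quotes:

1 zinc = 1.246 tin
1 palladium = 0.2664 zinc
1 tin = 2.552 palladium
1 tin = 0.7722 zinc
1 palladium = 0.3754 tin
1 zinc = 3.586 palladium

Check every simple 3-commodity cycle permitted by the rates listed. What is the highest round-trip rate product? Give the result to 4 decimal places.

1.0395

zinc→palladium→tin→zinc: 3.586 × 0.3754 × 0.7722 = 1.03952
zinc→tin→palladium→zinc: 1.246 × 2.552 × 0.2664 = 0.84710
Maximum is zinc→palladium→tin→zinc at 1.0395; arbitrage exists.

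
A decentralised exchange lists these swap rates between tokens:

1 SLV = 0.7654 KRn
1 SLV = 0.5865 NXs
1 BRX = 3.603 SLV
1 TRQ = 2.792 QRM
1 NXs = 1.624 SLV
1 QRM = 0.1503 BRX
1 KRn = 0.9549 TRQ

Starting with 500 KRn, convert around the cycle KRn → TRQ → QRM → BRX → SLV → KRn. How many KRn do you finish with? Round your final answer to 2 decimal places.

500 KRn × 0.9549 = 477.45 TRQ
477.45 TRQ × 2.792 = 1333.0404 QRM
1333.0404 QRM × 0.1503 = 200.35597212 BRX
200.35597212 BRX × 3.603 = 721.88256754836 SLV
721.88256754836 SLV × 0.7654 = 552.528917201514744 KRn

552.53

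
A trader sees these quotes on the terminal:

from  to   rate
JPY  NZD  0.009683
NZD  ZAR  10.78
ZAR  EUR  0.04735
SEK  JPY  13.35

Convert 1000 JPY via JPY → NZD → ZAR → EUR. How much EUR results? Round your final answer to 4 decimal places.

1000 JPY × 0.009683 = 9.683 NZD
9.683 NZD × 10.78 = 104.38274 ZAR
104.38274 ZAR × 0.04735 = 4.942522739 EUR

4.9425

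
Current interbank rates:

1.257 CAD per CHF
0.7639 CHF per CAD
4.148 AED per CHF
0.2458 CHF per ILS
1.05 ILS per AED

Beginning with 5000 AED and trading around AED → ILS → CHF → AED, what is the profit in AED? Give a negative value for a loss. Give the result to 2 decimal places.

352.79

5000 AED × 1.05 = 5250 ILS
5250 ILS × 0.2458 = 1290.45 CHF
1290.45 CHF × 4.148 = 5352.7866 AED
Net change: 5352.7866 − 5000 = 352.7866 AED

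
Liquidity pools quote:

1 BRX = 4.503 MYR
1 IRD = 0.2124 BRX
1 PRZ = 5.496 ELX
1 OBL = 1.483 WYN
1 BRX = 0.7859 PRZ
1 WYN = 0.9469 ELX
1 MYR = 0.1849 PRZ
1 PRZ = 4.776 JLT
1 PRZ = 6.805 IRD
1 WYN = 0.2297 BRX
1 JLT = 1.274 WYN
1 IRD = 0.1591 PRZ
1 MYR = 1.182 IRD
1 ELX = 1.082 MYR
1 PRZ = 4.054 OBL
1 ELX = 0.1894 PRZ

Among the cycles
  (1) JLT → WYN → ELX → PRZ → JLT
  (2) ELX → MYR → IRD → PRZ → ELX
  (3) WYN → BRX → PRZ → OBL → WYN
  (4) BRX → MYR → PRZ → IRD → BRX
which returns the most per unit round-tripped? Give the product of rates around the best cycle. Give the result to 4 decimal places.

(1) 1.274 × 0.9469 × 0.1894 × 4.776 = 1.09123
(2) 1.082 × 1.182 × 0.1591 × 5.496 = 1.11831
(3) 0.2297 × 0.7859 × 4.054 × 1.483 = 1.08531
(4) 4.503 × 0.1849 × 6.805 × 0.2124 = 1.20343
Highest is cycle (4) at 1.2034 (>1, arbitrage).

1.2034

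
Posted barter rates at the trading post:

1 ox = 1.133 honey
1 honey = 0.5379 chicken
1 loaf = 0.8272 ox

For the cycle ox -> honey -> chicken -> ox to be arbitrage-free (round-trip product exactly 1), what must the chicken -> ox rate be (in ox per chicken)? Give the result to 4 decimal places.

1.6408

Known legs of the cycle: 1.133 × 0.5379 = 0.6094407
For no arbitrage the full-cycle product must be 1, so the missing rate is 1 / 0.6094407 ≈ 1.640849.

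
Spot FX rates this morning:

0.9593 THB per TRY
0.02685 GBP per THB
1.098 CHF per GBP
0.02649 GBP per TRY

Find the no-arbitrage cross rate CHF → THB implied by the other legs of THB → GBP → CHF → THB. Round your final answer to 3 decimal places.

Known legs of the cycle: 0.02685 × 1.098 = 0.0294813
For no arbitrage the full-cycle product must be 1, so the missing rate is 1 / 0.0294813 ≈ 33.91981.

33.920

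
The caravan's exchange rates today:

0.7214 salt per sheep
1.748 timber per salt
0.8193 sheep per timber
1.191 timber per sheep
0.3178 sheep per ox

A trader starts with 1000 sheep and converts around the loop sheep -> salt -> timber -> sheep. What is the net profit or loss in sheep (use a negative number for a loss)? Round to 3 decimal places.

1000 sheep × 0.7214 = 721.4 salt
721.4 salt × 1.748 = 1261.0072 timber
1261.0072 timber × 0.8193 = 1033.14319896 sheep
Net change: 1033.14319896 − 1000 = 33.14319896 sheep

33.143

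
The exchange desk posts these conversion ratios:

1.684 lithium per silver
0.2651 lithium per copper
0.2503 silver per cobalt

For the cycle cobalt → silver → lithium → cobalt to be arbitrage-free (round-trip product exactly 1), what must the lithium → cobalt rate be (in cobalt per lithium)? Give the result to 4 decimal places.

2.3724

Known legs of the cycle: 0.2503 × 1.684 = 0.4215052
For no arbitrage the full-cycle product must be 1, so the missing rate is 1 / 0.4215052 ≈ 2.372450.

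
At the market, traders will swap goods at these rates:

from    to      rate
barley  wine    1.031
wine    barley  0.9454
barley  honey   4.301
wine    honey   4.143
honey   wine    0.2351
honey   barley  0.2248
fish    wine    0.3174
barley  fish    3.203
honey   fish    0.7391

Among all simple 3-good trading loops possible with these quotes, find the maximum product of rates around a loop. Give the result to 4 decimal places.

0.9719

fish→wine→honey→fish: 0.3174 × 4.143 × 0.7391 = 0.97191
fish→wine→barley→fish: 0.3174 × 0.9454 × 3.203 = 0.96112
wine→honey→barley→wine: 4.143 × 0.2248 × 1.031 = 0.96022
wine→barley→honey→wine: 0.9454 × 4.301 × 0.2351 = 0.95596
Maximum is fish→wine→honey→fish at 0.9719; no arbitrage — every cycle loses value.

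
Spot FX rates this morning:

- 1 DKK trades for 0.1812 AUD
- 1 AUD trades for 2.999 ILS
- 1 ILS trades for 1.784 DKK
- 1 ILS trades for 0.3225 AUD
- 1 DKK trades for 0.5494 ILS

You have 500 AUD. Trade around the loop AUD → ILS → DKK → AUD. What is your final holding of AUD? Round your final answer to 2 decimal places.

484.73

500 AUD × 2.999 = 1499.5 ILS
1499.5 ILS × 1.784 = 2675.108 DKK
2675.108 DKK × 0.1812 = 484.7295696 AUD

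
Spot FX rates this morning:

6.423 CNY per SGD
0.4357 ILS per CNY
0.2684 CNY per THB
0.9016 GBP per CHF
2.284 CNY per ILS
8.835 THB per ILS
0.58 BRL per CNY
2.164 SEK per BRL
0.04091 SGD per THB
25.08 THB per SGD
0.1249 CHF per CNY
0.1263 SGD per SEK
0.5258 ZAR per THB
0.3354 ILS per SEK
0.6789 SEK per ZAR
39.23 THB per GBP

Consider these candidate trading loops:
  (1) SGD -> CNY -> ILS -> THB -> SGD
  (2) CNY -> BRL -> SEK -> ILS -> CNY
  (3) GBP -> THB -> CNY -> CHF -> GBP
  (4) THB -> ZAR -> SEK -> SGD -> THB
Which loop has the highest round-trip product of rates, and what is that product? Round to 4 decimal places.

(1) 6.423 × 0.4357 × 8.835 × 0.04091 = 1.01149
(2) 0.58 × 2.164 × 0.3354 × 2.284 = 0.96149
(3) 39.23 × 0.2684 × 0.1249 × 0.9016 = 1.18571
(4) 0.5258 × 0.6789 × 0.1263 × 25.08 = 1.13073
Highest is cycle (3) at 1.1857 (>1, arbitrage).

1.1857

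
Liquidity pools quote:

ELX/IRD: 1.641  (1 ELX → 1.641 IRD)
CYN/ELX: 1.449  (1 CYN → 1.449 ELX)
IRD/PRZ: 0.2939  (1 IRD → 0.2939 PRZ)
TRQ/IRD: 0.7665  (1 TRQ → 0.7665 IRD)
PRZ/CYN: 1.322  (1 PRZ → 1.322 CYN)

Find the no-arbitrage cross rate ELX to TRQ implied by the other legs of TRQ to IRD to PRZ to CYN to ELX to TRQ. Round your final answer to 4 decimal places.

2.3173

Known legs of the cycle: 0.7665 × 0.2939 × 1.322 × 1.449 = 0.4315305888243
For no arbitrage the full-cycle product must be 1, so the missing rate is 1 / 0.4315305888243 ≈ 2.317333.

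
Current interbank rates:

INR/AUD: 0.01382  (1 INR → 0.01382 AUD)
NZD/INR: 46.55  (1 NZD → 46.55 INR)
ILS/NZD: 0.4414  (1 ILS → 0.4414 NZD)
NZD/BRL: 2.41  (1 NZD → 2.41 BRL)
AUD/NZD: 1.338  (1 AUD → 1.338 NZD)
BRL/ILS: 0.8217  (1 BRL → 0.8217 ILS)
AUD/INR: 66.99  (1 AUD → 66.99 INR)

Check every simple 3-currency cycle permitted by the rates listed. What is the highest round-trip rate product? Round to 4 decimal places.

0.8741

BRL→ILS→NZD→BRL: 0.8217 × 0.4414 × 2.41 = 0.87410
AUD→NZD→INR→AUD: 1.338 × 46.55 × 0.01382 = 0.86076
Maximum is BRL→ILS→NZD→BRL at 0.8741; no arbitrage — every cycle loses value.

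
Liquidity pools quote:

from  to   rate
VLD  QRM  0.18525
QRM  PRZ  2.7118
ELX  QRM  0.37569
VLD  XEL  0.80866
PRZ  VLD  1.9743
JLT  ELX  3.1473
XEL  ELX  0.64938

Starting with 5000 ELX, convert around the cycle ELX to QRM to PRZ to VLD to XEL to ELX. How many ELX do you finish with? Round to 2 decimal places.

5000 ELX × 0.37569 = 1878.45 QRM
1878.45 QRM × 2.7118 = 5093.98071 PRZ
5093.98071 PRZ × 1.9743 = 10057.046115753 VLD
10057.046115753 VLD × 0.80866 = 8132.73091196482098 XEL
8132.73091196482098 XEL × 0.64938 = 5281.2327996117154479924 ELX

5281.23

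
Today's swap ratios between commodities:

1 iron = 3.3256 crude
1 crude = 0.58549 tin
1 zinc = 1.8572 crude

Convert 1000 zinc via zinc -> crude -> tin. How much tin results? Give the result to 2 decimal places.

1087.37

1000 zinc × 1.8572 = 1857.2 crude
1857.2 crude × 0.58549 = 1087.372028 tin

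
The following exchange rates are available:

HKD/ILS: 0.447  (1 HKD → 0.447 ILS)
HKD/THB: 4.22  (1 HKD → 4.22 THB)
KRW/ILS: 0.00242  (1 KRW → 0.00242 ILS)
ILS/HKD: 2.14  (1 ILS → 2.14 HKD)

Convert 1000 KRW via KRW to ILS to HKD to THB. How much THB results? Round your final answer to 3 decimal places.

1000 KRW × 0.00242 = 2.42 ILS
2.42 ILS × 2.14 = 5.1788 HKD
5.1788 HKD × 4.22 = 21.854536 THB

21.855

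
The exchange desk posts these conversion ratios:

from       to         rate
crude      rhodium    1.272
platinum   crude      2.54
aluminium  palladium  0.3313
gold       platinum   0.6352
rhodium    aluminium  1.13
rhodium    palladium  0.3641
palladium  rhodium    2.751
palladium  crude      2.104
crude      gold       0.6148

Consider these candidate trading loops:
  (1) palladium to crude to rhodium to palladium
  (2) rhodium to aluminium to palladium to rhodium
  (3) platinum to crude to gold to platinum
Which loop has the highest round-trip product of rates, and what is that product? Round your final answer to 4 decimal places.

(1) 2.104 × 1.272 × 0.3641 = 0.97444
(2) 1.13 × 0.3313 × 2.751 = 1.02989
(3) 2.54 × 0.6148 × 0.6352 = 0.99192
Highest is cycle (2) at 1.0299 (>1, arbitrage).

1.0299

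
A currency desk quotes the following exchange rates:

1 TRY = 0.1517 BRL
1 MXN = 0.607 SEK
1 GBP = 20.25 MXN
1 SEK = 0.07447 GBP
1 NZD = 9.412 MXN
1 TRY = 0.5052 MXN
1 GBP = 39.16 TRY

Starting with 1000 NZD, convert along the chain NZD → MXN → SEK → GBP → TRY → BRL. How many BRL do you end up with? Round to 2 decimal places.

1000 NZD × 9.412 = 9412 MXN
9412 MXN × 0.607 = 5713.084 SEK
5713.084 SEK × 0.07447 = 425.45336548 GBP
425.45336548 GBP × 39.16 = 16660.7537921968 TRY
16660.7537921968 TRY × 0.1517 = 2527.43635027625456 BRL

2527.44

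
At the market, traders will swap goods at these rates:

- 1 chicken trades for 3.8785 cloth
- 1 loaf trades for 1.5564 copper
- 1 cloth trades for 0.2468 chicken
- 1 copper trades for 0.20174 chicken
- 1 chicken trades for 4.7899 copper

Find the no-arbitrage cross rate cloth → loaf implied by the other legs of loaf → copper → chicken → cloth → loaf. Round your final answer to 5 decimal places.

Known legs of the cycle: 1.5564 × 0.20174 × 3.8785 = 1.217802985476
For no arbitrage the full-cycle product must be 1, so the missing rate is 1 / 1.217802985476 ≈ 0.8211509.

0.82115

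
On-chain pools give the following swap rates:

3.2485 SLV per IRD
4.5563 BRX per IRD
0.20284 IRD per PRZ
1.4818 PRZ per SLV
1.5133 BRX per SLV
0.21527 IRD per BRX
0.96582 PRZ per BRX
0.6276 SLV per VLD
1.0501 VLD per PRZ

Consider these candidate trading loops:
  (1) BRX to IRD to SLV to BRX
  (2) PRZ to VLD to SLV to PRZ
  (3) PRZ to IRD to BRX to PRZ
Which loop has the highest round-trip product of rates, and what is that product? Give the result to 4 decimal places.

(1) 0.21527 × 3.2485 × 1.5133 = 1.05826
(2) 1.0501 × 0.6276 × 1.4818 = 0.97657
(3) 0.20284 × 4.5563 × 0.96582 = 0.89261
Highest is cycle (1) at 1.0583 (>1, arbitrage).

1.0583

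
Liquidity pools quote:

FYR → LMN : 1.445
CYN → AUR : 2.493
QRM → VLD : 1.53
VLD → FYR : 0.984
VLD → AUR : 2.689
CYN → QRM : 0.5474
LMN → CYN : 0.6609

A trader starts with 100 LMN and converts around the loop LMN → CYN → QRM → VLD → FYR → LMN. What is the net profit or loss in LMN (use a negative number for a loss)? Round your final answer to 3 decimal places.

100 LMN × 0.6609 = 66.09 CYN
66.09 CYN × 0.5474 = 36.177666 QRM
36.177666 QRM × 1.53 = 55.35182898 VLD
55.35182898 VLD × 0.984 = 54.46619971632 FYR
54.46619971632 FYR × 1.445 = 78.7036585900824 LMN
Net change: 78.7036585900824 − 100 = -21.2963414099176 LMN

-21.296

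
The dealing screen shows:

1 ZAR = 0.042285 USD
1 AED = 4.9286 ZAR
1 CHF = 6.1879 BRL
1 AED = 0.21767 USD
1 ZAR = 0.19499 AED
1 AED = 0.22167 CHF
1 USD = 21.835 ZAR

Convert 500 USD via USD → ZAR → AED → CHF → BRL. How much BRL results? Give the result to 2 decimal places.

2920.02

500 USD × 21.835 = 10917.5 ZAR
10917.5 ZAR × 0.19499 = 2128.803325 AED
2128.803325 AED × 0.22167 = 471.89183305275 CHF
471.89183305275 CHF × 6.1879 = 2920.019473747111725 BRL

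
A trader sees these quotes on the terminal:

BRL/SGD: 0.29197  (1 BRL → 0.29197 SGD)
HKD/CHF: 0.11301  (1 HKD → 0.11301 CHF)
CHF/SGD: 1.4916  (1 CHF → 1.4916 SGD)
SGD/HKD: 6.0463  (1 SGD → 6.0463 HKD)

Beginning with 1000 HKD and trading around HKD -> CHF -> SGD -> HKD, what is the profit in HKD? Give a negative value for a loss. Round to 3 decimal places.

1000 HKD × 0.11301 = 113.01 CHF
113.01 CHF × 1.4916 = 168.565716 SGD
168.565716 SGD × 6.0463 = 1019.1988886508 HKD
Net change: 1019.1988886508 − 1000 = 19.1988886508 HKD

19.199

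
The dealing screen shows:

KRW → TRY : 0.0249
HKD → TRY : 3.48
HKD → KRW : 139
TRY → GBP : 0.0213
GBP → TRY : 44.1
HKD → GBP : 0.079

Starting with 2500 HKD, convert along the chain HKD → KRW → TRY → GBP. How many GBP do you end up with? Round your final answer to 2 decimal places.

184.30

2500 HKD × 139 = 347500 KRW
347500 KRW × 0.0249 = 8652.75 TRY
8652.75 TRY × 0.0213 = 184.303575 GBP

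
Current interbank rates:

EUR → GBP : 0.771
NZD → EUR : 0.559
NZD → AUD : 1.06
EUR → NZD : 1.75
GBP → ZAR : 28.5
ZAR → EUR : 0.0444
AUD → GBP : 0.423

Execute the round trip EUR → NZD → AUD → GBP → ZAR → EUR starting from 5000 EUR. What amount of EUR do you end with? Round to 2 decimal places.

5000 EUR × 1.75 = 8750 NZD
8750 NZD × 1.06 = 9275 AUD
9275 AUD × 0.423 = 3923.325 GBP
3923.325 GBP × 28.5 = 111814.7625 ZAR
111814.7625 ZAR × 0.0444 = 4964.575455 EUR

4964.58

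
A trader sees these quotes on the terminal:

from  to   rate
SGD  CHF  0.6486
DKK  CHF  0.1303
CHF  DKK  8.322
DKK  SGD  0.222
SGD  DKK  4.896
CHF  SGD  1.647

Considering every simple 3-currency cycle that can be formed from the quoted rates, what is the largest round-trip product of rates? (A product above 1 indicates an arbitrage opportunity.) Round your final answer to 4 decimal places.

1.1983

DKK→SGD→CHF→DKK: 0.222 × 0.6486 × 8.322 = 1.19828
DKK→CHF→SGD→DKK: 0.1303 × 1.647 × 4.896 = 1.05070
Maximum is DKK→SGD→CHF→DKK at 1.1983; arbitrage exists.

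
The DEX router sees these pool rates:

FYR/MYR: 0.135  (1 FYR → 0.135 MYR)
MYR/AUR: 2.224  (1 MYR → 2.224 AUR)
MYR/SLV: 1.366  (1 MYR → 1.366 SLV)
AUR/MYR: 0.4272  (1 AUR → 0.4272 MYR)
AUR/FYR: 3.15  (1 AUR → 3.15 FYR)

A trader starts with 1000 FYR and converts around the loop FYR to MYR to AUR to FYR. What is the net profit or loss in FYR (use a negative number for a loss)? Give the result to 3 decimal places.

1000 FYR × 0.135 = 135 MYR
135 MYR × 2.224 = 300.24 AUR
300.24 AUR × 3.15 = 945.756 FYR
Net change: 945.756 − 1000 = -54.244 FYR

-54.244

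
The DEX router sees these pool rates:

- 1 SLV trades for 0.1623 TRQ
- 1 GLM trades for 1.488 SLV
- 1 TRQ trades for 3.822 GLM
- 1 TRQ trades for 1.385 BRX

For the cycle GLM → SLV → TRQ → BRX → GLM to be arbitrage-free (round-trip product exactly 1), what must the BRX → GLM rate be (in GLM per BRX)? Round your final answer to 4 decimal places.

2.9897

Known legs of the cycle: 1.488 × 0.1623 × 1.385 = 0.334480824
For no arbitrage the full-cycle product must be 1, so the missing rate is 1 / 0.334480824 ≈ 2.989708.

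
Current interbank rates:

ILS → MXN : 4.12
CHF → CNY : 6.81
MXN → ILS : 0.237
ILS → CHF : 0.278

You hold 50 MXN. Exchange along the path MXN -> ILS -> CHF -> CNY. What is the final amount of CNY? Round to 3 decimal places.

22.434

50 MXN × 0.237 = 11.85 ILS
11.85 ILS × 0.278 = 3.2943 CHF
3.2943 CHF × 6.81 = 22.434183 CNY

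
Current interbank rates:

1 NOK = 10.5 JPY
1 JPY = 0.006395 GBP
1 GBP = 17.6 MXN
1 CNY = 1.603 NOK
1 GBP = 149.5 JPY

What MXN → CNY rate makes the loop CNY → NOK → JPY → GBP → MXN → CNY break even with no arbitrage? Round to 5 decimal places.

Known legs of the cycle: 1.603 × 10.5 × 0.006395 × 17.6 = 1.894418988
For no arbitrage the full-cycle product must be 1, so the missing rate is 1 / 1.894418988 ≈ 0.5278663.

0.52787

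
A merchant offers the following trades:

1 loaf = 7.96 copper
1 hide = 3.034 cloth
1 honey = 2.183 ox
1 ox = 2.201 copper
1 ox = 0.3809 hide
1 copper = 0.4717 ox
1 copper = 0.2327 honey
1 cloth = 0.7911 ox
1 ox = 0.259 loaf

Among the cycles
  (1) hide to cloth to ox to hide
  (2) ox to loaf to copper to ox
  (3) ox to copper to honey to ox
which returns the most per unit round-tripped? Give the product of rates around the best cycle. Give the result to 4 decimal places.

(1) 3.034 × 0.7911 × 0.3809 = 0.91424
(2) 0.259 × 7.96 × 0.4717 = 0.97248
(3) 2.201 × 0.2327 × 2.183 = 1.11807
Highest is cycle (3) at 1.1181 (>1, arbitrage).

1.1181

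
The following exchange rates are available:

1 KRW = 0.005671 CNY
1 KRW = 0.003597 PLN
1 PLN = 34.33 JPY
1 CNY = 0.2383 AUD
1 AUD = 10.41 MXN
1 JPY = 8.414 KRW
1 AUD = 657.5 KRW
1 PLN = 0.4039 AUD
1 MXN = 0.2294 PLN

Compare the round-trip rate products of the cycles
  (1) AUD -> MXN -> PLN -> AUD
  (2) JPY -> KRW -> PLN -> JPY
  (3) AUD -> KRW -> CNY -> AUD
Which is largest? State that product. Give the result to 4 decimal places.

1.0390

(1) 10.41 × 0.2294 × 0.4039 = 0.96454
(2) 8.414 × 0.003597 × 34.33 = 1.03900
(3) 657.5 × 0.005671 × 0.2383 = 0.88855
Highest is cycle (2) at 1.0390 (>1, arbitrage).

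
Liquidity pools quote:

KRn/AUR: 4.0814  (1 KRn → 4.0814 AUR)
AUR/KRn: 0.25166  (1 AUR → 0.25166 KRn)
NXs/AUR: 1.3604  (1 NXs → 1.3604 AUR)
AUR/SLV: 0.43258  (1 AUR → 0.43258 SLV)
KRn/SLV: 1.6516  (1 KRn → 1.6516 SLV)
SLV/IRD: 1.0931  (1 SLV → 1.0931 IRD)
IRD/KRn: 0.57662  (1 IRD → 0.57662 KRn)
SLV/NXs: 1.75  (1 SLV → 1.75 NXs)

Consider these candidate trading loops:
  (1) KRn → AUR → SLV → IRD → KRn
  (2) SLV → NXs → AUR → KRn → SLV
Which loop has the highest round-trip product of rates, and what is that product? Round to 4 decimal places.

1.1128

(1) 4.0814 × 0.43258 × 1.0931 × 0.57662 = 1.11282
(2) 1.75 × 1.3604 × 0.25166 × 1.6516 = 0.98952
Highest is cycle (1) at 1.1128 (>1, arbitrage).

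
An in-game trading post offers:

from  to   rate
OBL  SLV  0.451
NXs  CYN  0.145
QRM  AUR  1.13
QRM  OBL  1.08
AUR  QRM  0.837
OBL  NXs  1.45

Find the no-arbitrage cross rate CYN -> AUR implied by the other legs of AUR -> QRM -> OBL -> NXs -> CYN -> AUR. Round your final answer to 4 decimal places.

5.2616

Known legs of the cycle: 0.837 × 1.08 × 1.45 × 0.145 = 0.19005759
For no arbitrage the full-cycle product must be 1, so the missing rate is 1 / 0.19005759 ≈ 5.261563.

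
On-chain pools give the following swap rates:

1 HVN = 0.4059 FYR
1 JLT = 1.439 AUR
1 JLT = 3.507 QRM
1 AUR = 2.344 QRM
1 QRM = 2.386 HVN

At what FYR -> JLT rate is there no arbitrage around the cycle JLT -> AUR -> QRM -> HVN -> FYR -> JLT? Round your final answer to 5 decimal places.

0.30612

Known legs of the cycle: 1.439 × 2.344 × 2.386 × 0.4059 = 3.2666897658384
For no arbitrage the full-cycle product must be 1, so the missing rate is 1 / 3.2666897658384 ≈ 0.3061203.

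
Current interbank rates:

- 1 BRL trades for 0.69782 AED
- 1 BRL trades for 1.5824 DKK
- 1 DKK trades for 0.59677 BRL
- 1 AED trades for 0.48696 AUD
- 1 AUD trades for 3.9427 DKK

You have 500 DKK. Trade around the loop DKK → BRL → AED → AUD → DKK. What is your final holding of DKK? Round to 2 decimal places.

500 DKK × 0.59677 = 298.385 BRL
298.385 BRL × 0.69782 = 208.2190207 AED
208.2190207 AED × 0.48696 = 101.394334320072 AUD
101.394334320072 AUD × 3.9427 = 399.7674419237478744 DKK

399.77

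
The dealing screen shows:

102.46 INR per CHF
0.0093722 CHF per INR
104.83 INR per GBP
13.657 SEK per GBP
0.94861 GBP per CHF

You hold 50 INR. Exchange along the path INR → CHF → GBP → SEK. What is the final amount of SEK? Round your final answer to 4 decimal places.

6.0709

50 INR × 0.0093722 = 0.46861 CHF
0.46861 CHF × 0.94861 = 0.4445281321 GBP
0.4445281321 GBP × 13.657 = 6.0709207000897 SEK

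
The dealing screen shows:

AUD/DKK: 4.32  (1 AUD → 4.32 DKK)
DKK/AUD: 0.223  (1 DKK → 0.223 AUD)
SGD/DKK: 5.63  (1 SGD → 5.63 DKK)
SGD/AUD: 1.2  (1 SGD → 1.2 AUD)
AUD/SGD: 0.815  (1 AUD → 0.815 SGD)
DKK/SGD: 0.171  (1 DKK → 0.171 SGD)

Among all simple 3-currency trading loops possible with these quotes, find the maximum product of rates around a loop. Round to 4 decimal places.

1.0232

DKK→AUD→SGD→DKK: 0.223 × 0.815 × 5.63 = 1.02322
DKK→SGD→AUD→DKK: 0.171 × 1.2 × 4.32 = 0.88646
Maximum is DKK→AUD→SGD→DKK at 1.0232; arbitrage exists.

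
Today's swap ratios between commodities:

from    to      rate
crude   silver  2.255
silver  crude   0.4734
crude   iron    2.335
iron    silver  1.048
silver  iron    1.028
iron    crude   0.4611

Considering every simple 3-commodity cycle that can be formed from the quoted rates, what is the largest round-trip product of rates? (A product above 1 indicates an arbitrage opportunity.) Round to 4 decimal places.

silver→crude→iron→silver: 0.4734 × 2.335 × 1.048 = 1.15845
silver→iron→crude→silver: 1.028 × 0.4611 × 2.255 = 1.06889
Maximum is silver→crude→iron→silver at 1.1584; arbitrage exists.

1.1584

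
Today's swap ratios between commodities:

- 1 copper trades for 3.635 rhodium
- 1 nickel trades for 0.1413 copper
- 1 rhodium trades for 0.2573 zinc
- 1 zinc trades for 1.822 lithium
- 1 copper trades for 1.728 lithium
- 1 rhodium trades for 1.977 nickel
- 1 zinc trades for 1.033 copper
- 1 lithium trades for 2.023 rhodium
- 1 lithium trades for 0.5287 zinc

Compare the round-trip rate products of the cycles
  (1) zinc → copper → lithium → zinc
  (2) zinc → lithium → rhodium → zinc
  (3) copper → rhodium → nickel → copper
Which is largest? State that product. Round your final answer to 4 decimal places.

1.0154

(1) 1.033 × 1.728 × 0.5287 = 0.94374
(2) 1.822 × 2.023 × 0.2573 = 0.94838
(3) 3.635 × 1.977 × 0.1413 = 1.01544
Highest is cycle (3) at 1.0154 (>1, arbitrage).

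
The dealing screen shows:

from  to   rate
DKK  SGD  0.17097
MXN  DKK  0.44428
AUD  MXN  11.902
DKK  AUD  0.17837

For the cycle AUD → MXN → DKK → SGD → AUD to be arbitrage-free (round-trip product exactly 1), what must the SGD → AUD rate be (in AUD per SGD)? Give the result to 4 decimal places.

1.1061

Known legs of the cycle: 11.902 × 0.44428 × 0.17097 = 0.9040586811432
For no arbitrage the full-cycle product must be 1, so the missing rate is 1 / 0.9040586811432 ≈ 1.106123.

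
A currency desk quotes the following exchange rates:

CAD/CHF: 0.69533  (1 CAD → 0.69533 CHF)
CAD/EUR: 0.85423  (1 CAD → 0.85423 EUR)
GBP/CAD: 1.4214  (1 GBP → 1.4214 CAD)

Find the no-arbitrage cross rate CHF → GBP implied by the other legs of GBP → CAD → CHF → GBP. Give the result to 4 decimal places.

Known legs of the cycle: 1.4214 × 0.69533 = 0.988342062
For no arbitrage the full-cycle product must be 1, so the missing rate is 1 / 0.988342062 ≈ 1.011795.

1.0118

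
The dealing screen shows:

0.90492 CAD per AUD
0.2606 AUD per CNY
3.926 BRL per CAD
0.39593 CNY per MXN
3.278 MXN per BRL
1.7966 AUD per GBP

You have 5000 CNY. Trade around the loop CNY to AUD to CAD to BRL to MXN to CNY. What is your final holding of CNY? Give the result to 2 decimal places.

6008.03

5000 CNY × 0.2606 = 1303 AUD
1303 AUD × 0.90492 = 1179.11076 CAD
1179.11076 CAD × 3.926 = 4629.18884376 BRL
4629.18884376 BRL × 3.278 = 15174.48102984528 MXN
15174.48102984528 MXN × 0.39593 = 6008.0322741466417104 CNY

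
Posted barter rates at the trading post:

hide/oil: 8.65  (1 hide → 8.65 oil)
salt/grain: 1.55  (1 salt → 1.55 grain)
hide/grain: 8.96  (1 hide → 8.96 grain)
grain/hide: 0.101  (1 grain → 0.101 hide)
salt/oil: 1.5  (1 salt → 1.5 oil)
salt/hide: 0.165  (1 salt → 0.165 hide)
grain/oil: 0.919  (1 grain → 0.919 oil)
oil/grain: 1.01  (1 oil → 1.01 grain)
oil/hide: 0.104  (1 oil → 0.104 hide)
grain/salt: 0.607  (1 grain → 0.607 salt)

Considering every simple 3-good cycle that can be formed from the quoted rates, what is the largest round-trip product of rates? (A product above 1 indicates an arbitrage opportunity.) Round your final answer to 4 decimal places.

grain→salt→oil→grain: 0.607 × 1.5 × 1.01 = 0.91961
grain→salt→hide→grain: 0.607 × 0.165 × 8.96 = 0.89739
grain→hide→oil→grain: 0.101 × 8.65 × 1.01 = 0.88239
grain→oil→hide→grain: 0.919 × 0.104 × 8.96 = 0.85636
Maximum is grain→salt→oil→grain at 0.9196; no arbitrage — every cycle loses value.

0.9196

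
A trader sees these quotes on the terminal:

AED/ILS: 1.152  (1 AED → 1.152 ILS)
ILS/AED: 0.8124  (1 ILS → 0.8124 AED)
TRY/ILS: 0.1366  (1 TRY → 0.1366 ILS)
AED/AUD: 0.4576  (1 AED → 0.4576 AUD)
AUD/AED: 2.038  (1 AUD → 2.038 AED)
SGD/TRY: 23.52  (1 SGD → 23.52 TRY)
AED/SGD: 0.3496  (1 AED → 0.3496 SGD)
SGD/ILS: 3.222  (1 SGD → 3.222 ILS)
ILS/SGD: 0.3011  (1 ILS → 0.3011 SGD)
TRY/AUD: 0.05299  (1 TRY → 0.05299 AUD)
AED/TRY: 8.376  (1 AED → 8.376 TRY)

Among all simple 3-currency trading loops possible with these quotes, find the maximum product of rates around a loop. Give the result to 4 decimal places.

SGD→TRY→ILS→SGD: 23.52 × 0.1366 × 0.3011 = 0.96738
AED→TRY→ILS→AED: 8.376 × 0.1366 × 0.8124 = 0.92952
AED→SGD→ILS→AED: 0.3496 × 3.222 × 0.8124 = 0.91510
AED→TRY→AUD→AED: 8.376 × 0.05299 × 2.038 = 0.90455
Maximum is SGD→TRY→ILS→SGD at 0.9674; no arbitrage — every cycle loses value.

0.9674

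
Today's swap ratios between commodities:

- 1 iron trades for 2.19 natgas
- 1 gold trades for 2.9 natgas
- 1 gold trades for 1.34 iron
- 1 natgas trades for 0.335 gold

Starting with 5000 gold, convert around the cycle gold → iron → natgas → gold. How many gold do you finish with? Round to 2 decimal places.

4915.46

5000 gold × 1.34 = 6700 iron
6700 iron × 2.19 = 14673 natgas
14673 natgas × 0.335 = 4915.455 gold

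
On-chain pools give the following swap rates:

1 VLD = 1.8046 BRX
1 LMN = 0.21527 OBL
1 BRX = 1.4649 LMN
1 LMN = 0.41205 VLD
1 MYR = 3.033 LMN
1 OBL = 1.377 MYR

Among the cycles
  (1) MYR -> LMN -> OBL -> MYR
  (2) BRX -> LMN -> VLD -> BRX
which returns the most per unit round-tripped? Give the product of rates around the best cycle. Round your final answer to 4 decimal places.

(1) 3.033 × 0.21527 × 1.377 = 0.89906
(2) 1.4649 × 0.41205 × 1.8046 = 1.08928
Highest is cycle (2) at 1.0893 (>1, arbitrage).

1.0893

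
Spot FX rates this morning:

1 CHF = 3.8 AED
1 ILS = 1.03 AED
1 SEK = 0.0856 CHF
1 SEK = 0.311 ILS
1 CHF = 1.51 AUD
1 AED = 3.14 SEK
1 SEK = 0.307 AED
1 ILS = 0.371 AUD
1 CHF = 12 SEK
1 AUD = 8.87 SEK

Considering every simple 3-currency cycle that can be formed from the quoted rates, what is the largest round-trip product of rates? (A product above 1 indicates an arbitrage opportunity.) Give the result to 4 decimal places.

1.1465

CHF→AUD→SEK→CHF: 1.51 × 8.87 × 0.0856 = 1.14650
ILS→AUD→SEK→ILS: 0.371 × 8.87 × 0.311 = 1.02343
AED→SEK→CHF→AED: 3.14 × 0.0856 × 3.8 = 1.02138
AED→SEK→ILS→AED: 3.14 × 0.311 × 1.03 = 1.00584
Maximum is CHF→AUD→SEK→CHF at 1.1465; arbitrage exists.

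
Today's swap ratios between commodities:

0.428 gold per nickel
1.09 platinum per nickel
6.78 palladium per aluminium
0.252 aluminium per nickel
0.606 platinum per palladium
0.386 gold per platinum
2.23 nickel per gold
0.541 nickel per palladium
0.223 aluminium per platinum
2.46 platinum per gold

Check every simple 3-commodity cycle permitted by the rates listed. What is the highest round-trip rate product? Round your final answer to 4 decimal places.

nickel→platinum→gold→nickel: 1.09 × 0.386 × 2.23 = 0.93825
nickel→aluminium→palladium→nickel: 0.252 × 6.78 × 0.541 = 0.92433
palladium→platinum→aluminium→palladium: 0.606 × 0.223 × 6.78 = 0.91624
Maximum is nickel→platinum→gold→nickel at 0.9383; no arbitrage — every cycle loses value.

0.9383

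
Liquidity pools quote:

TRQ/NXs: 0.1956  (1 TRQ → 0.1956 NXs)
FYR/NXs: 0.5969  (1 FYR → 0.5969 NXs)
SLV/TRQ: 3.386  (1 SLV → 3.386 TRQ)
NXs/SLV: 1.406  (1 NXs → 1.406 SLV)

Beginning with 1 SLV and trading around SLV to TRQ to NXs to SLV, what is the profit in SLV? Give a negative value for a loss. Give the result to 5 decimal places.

-0.06880

1 SLV × 3.386 = 3.386 TRQ
3.386 TRQ × 0.1956 = 0.6623016 NXs
0.6623016 NXs × 1.406 = 0.9311960496 SLV
Net change: 0.9311960496 − 1 = -0.0688039504 SLV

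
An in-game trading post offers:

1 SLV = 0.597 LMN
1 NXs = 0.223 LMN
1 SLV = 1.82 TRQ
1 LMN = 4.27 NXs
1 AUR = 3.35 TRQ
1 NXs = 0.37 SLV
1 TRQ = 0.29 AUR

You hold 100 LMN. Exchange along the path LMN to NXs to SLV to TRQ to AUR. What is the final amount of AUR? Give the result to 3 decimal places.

83.387

100 LMN × 4.27 = 427 NXs
427 NXs × 0.37 = 157.99 SLV
157.99 SLV × 1.82 = 287.5418 TRQ
287.5418 TRQ × 0.29 = 83.387122 AUR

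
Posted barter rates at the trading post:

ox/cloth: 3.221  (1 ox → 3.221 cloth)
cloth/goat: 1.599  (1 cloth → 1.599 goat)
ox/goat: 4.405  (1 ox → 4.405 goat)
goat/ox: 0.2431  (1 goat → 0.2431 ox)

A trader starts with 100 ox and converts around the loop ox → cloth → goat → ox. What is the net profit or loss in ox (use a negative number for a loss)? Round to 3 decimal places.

25.206

100 ox × 3.221 = 322.1 cloth
322.1 cloth × 1.599 = 515.0379 goat
515.0379 goat × 0.2431 = 125.20571349 ox
Net change: 125.20571349 − 100 = 25.20571349 ox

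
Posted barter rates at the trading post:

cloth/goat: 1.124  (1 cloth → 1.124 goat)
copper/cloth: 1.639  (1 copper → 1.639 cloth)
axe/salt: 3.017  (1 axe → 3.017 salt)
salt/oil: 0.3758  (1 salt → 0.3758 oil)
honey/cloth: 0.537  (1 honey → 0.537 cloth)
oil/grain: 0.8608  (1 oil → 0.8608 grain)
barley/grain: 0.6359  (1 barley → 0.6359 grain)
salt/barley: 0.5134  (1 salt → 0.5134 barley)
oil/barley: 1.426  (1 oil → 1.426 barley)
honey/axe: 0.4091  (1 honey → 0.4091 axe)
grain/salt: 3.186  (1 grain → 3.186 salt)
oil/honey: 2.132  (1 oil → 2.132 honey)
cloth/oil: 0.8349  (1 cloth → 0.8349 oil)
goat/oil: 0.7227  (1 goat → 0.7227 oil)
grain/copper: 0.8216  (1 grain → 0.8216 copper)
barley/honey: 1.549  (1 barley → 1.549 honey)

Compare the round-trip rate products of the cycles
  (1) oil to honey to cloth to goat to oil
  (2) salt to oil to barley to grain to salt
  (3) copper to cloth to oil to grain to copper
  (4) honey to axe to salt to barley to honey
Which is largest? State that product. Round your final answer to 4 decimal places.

1.0857

(1) 2.132 × 0.537 × 1.124 × 0.7227 = 0.93001
(2) 0.3758 × 1.426 × 0.6359 × 3.186 = 1.08570
(3) 1.639 × 0.8349 × 0.8608 × 0.8216 = 0.96778
(4) 0.4091 × 3.017 × 0.5134 × 1.549 = 0.98155
Highest is cycle (2) at 1.0857 (>1, arbitrage).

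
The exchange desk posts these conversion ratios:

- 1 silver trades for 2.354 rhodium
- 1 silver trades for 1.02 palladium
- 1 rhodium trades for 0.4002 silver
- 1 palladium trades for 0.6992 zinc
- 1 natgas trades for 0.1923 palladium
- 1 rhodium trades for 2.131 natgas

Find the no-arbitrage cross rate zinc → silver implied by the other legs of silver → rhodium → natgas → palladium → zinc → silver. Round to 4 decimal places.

1.4826

Known legs of the cycle: 2.354 × 2.131 × 0.1923 × 0.6992 = 0.67448238516384
For no arbitrage the full-cycle product must be 1, so the missing rate is 1 / 0.67448238516384 ≈ 1.482618.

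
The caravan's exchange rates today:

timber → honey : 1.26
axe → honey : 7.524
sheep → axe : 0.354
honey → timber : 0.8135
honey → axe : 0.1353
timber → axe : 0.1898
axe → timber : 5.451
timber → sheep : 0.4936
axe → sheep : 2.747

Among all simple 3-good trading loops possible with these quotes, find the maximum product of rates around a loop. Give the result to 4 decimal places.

axe→honey→timber→axe: 7.524 × 0.8135 × 0.1898 = 1.16172
axe→timber→sheep→axe: 5.451 × 0.4936 × 0.354 = 0.95248
axe→timber→honey→axe: 5.451 × 1.26 × 0.1353 = 0.92928
Maximum is axe→honey→timber→axe at 1.1617; arbitrage exists.

1.1617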